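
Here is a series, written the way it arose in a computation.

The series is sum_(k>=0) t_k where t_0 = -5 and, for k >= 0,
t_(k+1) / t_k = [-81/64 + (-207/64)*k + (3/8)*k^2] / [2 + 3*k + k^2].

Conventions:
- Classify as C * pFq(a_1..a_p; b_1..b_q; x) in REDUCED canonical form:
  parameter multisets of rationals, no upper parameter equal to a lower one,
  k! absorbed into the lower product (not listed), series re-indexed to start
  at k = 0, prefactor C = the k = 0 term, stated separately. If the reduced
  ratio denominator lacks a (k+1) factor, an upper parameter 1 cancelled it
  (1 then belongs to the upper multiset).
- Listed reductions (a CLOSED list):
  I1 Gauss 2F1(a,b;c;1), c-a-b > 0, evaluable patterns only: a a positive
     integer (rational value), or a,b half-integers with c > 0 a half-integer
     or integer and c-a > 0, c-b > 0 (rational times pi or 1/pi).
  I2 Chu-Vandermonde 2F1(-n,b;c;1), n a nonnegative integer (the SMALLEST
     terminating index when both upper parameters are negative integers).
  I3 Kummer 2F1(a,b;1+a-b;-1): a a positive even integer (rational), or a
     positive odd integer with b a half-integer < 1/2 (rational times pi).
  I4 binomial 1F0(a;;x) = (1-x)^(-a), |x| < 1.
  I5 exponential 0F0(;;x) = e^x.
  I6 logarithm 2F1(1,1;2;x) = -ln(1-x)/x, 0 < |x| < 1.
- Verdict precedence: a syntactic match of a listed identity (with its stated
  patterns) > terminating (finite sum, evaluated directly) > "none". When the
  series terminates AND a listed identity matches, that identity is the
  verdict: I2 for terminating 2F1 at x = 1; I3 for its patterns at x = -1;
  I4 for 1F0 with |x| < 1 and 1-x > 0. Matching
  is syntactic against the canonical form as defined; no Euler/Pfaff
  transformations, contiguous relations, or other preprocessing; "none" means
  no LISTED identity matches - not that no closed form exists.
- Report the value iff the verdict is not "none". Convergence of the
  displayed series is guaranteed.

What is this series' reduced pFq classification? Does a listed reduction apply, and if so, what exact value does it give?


With C = -5: the canonical form is 2F1(-9, 3/8; 2; 3/8). Verdict: terminating. (-9)_k vanishes past k = 9, leaving a 10-term sum, computed directly. Hence: -14816039722538951981/4611686018427387904.

Structural cue: with t_0 = -5, roots of the ratio polynomials (C = -5, x = 3/8) are the negated parameters.
Ratio: r(k) = (3/8) * (k-9) (k+3/8) / [(k+2) (k+1)] ; factor over Q: parameters, x = (3/8), and C = -5.


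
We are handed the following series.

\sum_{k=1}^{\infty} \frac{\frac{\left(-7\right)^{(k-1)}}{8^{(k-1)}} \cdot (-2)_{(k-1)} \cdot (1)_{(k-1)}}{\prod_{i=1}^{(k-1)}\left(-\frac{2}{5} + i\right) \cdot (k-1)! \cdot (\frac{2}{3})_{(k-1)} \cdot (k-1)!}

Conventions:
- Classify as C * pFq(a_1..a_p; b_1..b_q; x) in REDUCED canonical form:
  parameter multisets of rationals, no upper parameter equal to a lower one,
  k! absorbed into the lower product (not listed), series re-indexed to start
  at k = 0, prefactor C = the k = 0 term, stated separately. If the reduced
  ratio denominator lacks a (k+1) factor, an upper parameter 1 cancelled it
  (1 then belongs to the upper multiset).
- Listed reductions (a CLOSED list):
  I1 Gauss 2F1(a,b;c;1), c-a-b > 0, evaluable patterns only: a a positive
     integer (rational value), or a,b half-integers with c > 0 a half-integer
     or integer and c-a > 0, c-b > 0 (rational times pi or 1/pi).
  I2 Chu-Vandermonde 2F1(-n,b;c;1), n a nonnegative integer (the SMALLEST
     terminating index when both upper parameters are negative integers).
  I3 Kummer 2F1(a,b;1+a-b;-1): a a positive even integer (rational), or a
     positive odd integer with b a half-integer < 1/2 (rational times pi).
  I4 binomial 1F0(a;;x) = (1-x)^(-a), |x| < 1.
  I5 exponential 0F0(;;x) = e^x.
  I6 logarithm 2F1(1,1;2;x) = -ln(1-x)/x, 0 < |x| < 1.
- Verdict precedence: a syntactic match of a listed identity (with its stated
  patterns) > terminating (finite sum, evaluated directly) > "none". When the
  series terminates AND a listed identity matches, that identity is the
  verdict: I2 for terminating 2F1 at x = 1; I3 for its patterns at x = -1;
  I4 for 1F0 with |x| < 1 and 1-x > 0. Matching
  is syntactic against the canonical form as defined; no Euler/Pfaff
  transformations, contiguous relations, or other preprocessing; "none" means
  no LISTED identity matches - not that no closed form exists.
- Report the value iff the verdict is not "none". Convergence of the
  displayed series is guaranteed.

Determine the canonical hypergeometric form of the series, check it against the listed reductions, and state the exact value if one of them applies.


Classification (C = 1): 1F2 with upper {-2}, lower {\frac{3}{5}, \frac{2}{3}}, argument x = -\frac{7}{8}. Verdict: terminating. With -2 upstairs the series is a 3-term polynomial sum; evaluated term by term. Its exact value is \frac{6239}{1024}.

First insight: t_0 = 1 here, and the parameter 1 appears in both the upper and lower lists and cancels.
Adjacent-term ratio: r(k) = -\frac{7}{8} * (k-2) / [(k+\frac{3}{5}) (k+\frac{2}{3}) (k+1)] - rational; roots negated = parameters, x = -\frac{7}{8}, C = 1.


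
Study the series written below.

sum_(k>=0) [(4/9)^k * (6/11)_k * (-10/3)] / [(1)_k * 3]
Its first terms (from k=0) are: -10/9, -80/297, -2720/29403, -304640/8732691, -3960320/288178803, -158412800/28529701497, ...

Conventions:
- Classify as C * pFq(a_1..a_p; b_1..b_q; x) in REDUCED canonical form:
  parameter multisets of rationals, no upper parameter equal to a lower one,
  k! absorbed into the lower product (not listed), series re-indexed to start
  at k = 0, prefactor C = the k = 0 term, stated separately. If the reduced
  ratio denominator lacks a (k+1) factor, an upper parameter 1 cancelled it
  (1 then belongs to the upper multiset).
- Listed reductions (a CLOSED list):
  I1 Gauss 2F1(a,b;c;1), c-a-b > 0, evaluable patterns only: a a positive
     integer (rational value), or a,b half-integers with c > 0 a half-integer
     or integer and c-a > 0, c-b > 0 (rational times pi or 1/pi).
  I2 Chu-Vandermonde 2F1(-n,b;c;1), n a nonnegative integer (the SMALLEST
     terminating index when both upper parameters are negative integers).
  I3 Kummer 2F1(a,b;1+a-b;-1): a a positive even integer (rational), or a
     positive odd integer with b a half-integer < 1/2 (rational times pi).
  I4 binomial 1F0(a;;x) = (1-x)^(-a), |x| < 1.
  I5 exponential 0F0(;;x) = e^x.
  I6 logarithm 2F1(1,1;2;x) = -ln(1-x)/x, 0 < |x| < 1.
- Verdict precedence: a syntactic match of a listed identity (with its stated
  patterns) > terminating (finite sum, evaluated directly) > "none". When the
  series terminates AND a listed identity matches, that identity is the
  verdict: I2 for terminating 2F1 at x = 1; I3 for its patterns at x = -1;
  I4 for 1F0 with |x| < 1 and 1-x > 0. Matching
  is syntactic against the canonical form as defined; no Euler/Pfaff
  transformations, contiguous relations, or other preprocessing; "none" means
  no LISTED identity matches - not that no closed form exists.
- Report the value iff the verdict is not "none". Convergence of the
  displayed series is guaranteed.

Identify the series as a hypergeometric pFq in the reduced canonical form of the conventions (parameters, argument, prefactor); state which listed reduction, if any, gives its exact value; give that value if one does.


First insight: from the first term -10/9: the constant factors (C = -10/9) combine into one prefactor.
Consecutive-term ratio: r(k) = (4/9) * (k+6/11) / [(k+1)] - rational in k, leading ratio (4/9); with t_0 = -10/9, classification follows.

Reduced: x = 4/9, 1F0, upper = {6/11}, lower = {-}, C = -10/9. Verdict (x = 4/9): binomial (I4) applies (the 1F0 binomial series: exponent -6/11, x = 4/9). Its exact value is (-10/9) * (5/9)^(-6/11).


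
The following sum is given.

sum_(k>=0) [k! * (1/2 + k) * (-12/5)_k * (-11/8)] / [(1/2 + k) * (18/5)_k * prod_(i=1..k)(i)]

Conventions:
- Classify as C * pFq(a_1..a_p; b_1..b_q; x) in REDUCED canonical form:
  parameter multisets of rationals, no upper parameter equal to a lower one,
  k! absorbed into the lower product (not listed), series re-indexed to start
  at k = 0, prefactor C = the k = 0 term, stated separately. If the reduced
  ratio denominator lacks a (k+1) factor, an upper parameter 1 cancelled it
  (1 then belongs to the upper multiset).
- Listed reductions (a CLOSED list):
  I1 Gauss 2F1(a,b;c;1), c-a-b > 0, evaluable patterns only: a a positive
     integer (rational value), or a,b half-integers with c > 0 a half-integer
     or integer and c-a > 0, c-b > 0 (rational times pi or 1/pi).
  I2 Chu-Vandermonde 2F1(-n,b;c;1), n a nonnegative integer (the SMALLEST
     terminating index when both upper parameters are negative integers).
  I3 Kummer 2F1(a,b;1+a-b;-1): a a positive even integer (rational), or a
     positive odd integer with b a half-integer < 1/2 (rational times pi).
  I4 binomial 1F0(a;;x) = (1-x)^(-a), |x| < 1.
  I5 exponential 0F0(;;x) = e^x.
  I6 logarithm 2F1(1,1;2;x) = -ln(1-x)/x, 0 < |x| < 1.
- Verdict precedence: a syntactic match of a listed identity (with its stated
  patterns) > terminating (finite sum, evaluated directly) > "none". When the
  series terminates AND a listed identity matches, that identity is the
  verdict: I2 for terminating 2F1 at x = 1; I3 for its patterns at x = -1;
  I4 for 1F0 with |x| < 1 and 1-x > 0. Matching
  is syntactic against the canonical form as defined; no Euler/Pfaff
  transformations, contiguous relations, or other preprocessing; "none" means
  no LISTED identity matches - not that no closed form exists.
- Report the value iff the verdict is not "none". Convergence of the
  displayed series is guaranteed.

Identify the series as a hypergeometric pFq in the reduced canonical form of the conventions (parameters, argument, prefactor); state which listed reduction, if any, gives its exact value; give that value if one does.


Reduced: x = 1, 2F1, upper = {-12/5, 1}, lower = {18/5}, C = -11/8. Verdict (x = 1): Gauss's theorem (I1) applies (x = 1: the Gamma ratio telescopes since c-a-b = 5 > 0 and a = 1 in Z>0). Exact value: -143/200.

The tell: t_0 being -11/8, the factorial ratio (C = -11/8) (k+a-1)!/(a-1)! is a rising factorial (a)_k.
Consecutive-term ratio: r(k) = 1 * (k-12/5) (k+1) / [(k+18/5) (k+1)] - rational in k, leading ratio 1; with t_0 = -11/8, classification follows.


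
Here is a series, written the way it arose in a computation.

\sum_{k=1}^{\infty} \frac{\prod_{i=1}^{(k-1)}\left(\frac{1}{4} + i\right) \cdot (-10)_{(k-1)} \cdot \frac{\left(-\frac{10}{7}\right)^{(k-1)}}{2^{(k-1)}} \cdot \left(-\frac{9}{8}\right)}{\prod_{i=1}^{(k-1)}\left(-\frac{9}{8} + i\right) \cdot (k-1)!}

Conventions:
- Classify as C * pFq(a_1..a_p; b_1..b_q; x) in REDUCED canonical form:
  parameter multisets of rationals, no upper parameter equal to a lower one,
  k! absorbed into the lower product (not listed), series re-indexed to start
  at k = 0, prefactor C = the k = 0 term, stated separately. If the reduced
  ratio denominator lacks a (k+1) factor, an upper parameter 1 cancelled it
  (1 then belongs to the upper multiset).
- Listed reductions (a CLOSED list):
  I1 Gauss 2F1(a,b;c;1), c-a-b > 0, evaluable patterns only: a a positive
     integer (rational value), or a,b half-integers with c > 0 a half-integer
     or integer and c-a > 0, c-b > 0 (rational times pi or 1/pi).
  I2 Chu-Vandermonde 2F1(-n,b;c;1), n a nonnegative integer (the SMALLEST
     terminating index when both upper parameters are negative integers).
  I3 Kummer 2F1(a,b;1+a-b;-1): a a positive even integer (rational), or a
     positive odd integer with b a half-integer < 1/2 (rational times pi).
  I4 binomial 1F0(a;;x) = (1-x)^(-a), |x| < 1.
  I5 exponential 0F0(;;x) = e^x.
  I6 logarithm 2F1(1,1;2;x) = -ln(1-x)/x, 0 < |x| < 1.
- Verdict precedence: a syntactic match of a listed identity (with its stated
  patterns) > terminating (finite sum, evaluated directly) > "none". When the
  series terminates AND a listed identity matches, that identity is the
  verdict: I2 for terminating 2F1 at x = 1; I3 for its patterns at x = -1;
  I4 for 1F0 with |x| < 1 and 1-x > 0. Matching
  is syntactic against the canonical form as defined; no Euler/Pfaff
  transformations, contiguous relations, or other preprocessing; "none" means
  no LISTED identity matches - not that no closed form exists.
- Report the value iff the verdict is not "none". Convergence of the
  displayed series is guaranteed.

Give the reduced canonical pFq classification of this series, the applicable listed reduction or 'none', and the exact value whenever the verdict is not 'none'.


Prefactor -\frac{9}{8}, argument -\frac{5}{7}: 2F1 with upper {-10, \frac{5}{4}} over lower {-\frac{1}{8}}. Verdict: terminating (-10 upstairs). 11 nonzero terms in all; added directly. Value: \frac{669638883226011436953}{37636927603294264}.

First insight: t_0 = -\frac{9}{8} here, and the running product (C = -9/8) telescopes to a rising factorial.
Adjacent-term ratio: r(k) = -\frac{5}{7} * (k-10) (k+\frac{5}{4}) / [(k-\frac{1}{8}) (k+1)] - poly over poly, x = -\frac{5}{7} from leading terms; C = -\frac{9}{8} at k = 0.


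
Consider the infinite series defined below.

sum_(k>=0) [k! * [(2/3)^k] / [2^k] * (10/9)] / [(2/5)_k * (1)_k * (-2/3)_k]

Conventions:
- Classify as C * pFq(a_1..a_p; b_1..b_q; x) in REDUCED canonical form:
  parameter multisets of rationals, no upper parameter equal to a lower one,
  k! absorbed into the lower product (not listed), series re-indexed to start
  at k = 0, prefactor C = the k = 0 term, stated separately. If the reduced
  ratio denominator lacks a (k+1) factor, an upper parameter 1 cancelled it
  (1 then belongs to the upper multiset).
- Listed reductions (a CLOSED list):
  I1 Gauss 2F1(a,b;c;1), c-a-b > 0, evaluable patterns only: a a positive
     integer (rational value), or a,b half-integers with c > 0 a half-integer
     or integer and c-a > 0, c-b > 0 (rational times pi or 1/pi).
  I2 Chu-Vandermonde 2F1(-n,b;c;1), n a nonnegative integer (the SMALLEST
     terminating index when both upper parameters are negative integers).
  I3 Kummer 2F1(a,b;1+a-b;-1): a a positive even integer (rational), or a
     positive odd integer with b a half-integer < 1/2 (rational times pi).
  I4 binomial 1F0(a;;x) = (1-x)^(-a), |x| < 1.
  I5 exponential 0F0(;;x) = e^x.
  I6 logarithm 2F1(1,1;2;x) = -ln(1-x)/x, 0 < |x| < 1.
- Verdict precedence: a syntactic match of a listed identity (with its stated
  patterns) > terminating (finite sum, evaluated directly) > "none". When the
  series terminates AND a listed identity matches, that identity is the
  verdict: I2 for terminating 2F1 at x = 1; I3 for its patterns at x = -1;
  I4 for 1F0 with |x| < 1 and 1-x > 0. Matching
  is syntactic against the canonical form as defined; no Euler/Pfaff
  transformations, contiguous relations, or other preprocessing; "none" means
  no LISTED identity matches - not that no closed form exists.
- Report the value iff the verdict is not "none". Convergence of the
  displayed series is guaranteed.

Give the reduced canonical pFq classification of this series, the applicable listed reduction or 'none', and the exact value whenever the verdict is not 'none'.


This is 10/9 * 1F2(1; -2/3, 2/5; 1/3) in reduced canonical form. Verdict: none - this 1F2 at x = 1/3 matches no listed pattern, and upper {1} holds no stopper.

First insight: t_0 = 10/9 here, and the factorial ratio (C = 10/9) (k+a-1)!/(a-1)! is a rising factorial (a)_k.
Consecutive-term ratio: r(k) = (1/3) * (k+1) / [(k-2/3) (k+2/5) (k+1)] - rational in k. x = (1/3); t_0 = 10/9; negate the roots.


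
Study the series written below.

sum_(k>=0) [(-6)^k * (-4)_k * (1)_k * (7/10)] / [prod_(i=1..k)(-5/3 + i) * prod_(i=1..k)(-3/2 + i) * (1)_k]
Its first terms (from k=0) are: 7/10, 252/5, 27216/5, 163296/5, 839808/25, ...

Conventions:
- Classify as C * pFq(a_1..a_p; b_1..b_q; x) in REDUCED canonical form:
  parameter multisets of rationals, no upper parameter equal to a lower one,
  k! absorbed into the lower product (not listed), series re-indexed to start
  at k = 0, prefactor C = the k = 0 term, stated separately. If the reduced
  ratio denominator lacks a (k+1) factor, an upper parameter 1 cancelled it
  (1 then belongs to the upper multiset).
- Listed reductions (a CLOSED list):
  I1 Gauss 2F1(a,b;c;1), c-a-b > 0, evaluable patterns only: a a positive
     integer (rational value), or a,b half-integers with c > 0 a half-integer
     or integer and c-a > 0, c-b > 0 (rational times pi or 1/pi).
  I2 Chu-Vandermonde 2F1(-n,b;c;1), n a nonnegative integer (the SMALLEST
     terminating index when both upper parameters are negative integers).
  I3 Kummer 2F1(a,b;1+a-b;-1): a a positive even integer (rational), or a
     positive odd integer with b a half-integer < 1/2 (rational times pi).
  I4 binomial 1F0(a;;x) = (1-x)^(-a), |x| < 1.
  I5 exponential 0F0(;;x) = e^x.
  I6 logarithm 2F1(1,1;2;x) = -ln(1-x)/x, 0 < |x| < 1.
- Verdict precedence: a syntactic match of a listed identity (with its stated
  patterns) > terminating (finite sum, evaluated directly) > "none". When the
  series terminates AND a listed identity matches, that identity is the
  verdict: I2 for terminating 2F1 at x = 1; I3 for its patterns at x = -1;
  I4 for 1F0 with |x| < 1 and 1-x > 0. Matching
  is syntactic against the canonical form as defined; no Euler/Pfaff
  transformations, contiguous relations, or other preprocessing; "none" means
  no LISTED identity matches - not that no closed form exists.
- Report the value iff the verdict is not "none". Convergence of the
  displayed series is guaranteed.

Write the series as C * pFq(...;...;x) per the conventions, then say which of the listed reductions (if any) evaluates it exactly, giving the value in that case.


Canonical form: C = 7/10 times 2F2 with upper {-4, 1}, lower {-2/3, -1/2}, x = -6. Verdict: terminating. (-4)_k vanishes past k = 4, leaving a 5-term sum, computed directly. Value: 3587291/50.

Structural cue: x = (-6) and the lower running product (C = 7/10, x = -6) is a rising factorial.
Adjacent-term ratio: r(k) = (-6) * (k-4) (k+1) / [(k-2/3) (k-1/2) (k+1)] ; factor over Q: parameters, x = (-6), and C = 7/10.


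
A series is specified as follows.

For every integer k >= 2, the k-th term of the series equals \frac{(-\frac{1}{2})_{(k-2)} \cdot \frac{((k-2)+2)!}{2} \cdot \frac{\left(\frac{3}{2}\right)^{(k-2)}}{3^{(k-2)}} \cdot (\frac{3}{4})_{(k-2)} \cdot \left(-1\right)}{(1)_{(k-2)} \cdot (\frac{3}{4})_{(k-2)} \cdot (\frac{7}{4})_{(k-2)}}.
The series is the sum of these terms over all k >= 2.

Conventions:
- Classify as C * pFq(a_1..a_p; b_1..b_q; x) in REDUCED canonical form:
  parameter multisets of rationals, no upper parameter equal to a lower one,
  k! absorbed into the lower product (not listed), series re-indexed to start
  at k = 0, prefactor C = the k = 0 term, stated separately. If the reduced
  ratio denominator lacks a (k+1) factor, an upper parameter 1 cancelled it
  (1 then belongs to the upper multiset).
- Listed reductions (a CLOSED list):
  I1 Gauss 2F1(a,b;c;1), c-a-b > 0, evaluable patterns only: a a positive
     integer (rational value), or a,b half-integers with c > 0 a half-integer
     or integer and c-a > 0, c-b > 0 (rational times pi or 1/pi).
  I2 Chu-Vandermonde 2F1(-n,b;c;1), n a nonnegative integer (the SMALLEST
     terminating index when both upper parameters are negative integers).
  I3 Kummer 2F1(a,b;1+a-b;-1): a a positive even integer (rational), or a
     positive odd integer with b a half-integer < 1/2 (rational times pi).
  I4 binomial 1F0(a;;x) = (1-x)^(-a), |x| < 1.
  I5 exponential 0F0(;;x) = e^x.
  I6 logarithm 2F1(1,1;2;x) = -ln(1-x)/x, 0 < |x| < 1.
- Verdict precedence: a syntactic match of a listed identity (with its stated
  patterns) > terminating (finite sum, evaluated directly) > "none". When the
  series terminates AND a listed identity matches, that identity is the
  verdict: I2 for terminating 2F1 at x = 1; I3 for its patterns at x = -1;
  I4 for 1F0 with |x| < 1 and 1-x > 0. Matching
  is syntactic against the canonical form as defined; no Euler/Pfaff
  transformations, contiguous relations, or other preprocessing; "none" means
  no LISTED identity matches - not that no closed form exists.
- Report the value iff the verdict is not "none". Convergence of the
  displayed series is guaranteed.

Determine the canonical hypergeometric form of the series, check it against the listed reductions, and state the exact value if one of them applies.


This is -1 * 2F1(-\frac{1}{2}, 3; \frac{7}{4}; \frac{1}{2}) in reduced canonical form. Verdict: none. Every listed pattern misses the 2F1 form at \frac{1}{2}, upper {-\frac{1}{2}, 3}.

Key observation: t_0 being -1, (1)_k (C = -1, x = 1/2) is k! itself.
Term ratio: r(k) = \frac{1}{2} * (k-\frac{1}{2}) (k+3) / [(k+\frac{7}{4}) (k+1)] - rational in k. x = \frac{1}{2}; t_0 = -1; negate the roots.


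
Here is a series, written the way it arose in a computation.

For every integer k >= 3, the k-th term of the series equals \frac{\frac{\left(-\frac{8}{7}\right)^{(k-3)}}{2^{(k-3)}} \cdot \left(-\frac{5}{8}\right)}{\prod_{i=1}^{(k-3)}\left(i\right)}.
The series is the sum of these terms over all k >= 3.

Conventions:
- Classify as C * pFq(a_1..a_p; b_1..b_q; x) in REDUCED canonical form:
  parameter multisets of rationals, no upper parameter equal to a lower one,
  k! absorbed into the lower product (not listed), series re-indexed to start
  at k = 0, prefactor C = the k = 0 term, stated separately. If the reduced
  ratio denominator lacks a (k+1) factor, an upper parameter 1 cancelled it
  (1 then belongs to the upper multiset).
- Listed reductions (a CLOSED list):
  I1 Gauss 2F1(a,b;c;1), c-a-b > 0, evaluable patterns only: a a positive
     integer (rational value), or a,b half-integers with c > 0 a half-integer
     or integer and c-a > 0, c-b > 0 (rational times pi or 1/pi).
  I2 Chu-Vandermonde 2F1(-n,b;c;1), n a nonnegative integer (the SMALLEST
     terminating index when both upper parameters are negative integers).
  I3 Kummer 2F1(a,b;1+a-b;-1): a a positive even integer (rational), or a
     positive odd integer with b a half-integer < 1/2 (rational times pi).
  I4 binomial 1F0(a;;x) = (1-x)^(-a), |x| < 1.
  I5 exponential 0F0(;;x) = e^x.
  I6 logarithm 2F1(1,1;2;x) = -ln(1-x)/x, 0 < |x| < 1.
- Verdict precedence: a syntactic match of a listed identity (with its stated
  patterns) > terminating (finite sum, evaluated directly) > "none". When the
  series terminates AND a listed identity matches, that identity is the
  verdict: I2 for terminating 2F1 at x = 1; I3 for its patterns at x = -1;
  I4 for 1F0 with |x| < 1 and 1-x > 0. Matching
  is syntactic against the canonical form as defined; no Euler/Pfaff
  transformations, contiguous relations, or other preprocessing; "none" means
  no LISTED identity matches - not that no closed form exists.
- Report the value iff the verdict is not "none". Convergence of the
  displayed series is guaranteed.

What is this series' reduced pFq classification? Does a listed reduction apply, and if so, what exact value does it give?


First insight: with t_0 = -\frac{5}{8}, the two k-th powers (C = -5/8, x = -4/7) combine into one argument.
Adjacent-term ratio: r(k) = -\frac{4}{7} * 1 / [(k+1)] - rational in k. x = -\frac{4}{7}; t_0 = -\frac{5}{8}; negate the roots.

Canonical form: C = -\frac{5}{8} times 0F0 with upper {-}, lower {-}, x = -\frac{4}{7}. Verdict: exponential (I5) matches (the 0F0 exponential series at x = -\frac{4}{7}). Its exact value is \left(-\frac{5}{8}\right) \cdot e^{-\frac{4}{7}}.


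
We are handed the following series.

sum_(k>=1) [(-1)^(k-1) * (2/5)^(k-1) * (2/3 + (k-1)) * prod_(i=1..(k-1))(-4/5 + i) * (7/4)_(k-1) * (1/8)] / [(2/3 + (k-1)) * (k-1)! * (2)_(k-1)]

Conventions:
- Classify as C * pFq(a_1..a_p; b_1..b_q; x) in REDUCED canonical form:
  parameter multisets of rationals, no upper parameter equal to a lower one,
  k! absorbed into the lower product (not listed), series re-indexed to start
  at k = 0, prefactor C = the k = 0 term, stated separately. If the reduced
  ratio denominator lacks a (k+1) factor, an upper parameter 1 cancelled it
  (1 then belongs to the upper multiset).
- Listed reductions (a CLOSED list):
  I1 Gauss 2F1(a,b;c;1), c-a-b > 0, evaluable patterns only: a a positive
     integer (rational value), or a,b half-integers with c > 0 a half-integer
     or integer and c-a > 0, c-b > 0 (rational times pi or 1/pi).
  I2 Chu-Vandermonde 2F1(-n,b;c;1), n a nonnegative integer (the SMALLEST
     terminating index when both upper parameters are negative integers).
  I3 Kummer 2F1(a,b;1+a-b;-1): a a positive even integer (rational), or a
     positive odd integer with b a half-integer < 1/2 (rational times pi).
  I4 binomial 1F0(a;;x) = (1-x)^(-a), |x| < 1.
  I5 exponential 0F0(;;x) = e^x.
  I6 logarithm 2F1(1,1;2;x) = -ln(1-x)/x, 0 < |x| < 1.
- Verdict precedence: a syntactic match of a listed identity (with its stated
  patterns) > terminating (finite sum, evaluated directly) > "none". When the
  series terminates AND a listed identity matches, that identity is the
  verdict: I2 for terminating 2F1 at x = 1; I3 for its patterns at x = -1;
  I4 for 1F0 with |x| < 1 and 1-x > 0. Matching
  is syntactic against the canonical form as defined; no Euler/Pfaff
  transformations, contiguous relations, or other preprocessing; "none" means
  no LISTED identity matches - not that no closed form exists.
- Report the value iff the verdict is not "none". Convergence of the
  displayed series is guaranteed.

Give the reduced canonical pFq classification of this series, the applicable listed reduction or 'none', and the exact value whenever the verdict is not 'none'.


Canonical form: C = 1/8 times 2F1 with upper {1/5, 7/4}, lower {2}, x = -2/5. Verdict: none. No listed pattern accepts 2F1(1/5, 7/4; 2; -2/5).

Key step: t_0 = 1/8 here, and the factor k + 2/3 cancels (top and bottom), leaving prefactor 1/8.
Ratio: r(k) = (-2/5) * (k+1/5) (k+7/4) / [(k+2) (k+1)] - rational; roots negated = parameters, x = (-2/5), C = 1/8.


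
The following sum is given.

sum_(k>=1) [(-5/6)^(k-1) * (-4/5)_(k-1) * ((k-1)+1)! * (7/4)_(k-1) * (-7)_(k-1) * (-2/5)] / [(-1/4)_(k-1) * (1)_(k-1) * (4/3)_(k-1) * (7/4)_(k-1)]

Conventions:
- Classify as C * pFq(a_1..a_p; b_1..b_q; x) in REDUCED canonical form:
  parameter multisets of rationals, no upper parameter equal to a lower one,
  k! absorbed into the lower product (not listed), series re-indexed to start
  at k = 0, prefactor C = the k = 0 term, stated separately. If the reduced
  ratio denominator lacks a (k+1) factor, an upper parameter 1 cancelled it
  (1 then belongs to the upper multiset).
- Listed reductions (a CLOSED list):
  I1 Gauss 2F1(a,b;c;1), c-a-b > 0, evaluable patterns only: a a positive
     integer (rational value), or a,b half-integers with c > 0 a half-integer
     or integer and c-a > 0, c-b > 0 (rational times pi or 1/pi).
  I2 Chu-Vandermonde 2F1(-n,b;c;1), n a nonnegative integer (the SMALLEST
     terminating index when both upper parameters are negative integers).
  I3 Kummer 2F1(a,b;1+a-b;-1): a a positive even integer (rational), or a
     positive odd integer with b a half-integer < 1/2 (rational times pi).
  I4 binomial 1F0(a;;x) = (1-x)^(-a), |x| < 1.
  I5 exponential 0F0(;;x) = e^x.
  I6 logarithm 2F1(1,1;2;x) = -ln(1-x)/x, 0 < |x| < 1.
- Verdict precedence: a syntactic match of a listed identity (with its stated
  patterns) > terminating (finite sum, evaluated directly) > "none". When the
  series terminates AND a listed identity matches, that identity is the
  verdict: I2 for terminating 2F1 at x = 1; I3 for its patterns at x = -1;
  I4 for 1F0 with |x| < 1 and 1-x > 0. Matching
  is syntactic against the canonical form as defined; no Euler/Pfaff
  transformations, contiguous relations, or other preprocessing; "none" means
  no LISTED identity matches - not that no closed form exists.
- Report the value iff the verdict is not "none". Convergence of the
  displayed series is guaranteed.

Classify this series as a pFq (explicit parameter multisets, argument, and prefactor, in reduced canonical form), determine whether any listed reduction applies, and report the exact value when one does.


The series (x = -5/6) is 3F2: upper {-7, -4/5, 2}, lower {-1/4, 4/3}, prefactor -2/5. Verdict: terminating. With -7 upstairs the series is a 8-term polynomial sum; evaluated term by term. Exact value: -9535319294/207782575.

Key step: with t_0 = -2/5, the factorial ratio (prefactor -2/5) (k+a-1)!/(a-1)! is a rising factorial (a)_k.
Term ratio: r(k) = (-5/6) * (k-7) (k-4/5) (k+2) / [(k-1/4) (k+4/3) (k+1)] - rational; roots negated = parameters, x = (-5/6), C = -2/5.


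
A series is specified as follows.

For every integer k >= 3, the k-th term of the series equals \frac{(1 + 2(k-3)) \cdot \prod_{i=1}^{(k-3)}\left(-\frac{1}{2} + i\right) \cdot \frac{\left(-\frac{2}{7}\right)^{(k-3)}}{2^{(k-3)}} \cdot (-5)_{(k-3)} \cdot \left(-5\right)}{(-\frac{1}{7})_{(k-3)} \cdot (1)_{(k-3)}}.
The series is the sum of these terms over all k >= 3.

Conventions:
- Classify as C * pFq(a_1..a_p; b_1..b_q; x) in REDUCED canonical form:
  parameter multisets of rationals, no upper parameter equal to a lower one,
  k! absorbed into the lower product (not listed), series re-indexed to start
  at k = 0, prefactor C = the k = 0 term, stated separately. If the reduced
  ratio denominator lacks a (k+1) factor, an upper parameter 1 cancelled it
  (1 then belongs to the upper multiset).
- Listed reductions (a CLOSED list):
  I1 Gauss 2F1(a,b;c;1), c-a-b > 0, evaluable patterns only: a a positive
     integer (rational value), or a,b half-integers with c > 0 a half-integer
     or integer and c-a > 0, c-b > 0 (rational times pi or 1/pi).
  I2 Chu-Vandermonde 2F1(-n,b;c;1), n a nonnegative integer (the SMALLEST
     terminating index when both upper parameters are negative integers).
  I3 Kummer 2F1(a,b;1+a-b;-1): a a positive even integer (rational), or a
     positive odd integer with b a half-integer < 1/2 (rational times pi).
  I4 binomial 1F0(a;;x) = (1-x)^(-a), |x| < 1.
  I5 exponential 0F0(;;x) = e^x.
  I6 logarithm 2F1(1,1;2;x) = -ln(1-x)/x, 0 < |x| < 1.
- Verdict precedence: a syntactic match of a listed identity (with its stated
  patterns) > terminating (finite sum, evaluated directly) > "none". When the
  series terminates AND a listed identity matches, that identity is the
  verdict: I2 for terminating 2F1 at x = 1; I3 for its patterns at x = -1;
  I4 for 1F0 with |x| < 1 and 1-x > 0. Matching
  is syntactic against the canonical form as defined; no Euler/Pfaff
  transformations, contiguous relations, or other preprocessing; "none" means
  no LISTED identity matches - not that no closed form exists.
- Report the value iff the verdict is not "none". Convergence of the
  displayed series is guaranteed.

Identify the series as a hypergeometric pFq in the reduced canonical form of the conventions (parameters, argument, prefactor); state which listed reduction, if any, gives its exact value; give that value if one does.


Prefactor -5, argument -\frac{1}{7}: 2F1 with upper {-5, \frac{3}{2}} over lower {-\frac{1}{7}}. Verdict: terminating at k = 5: the factor (-5)_k kills every later term; summing the 6 survivors is exact. Its exact value is \frac{730315}{9984}.

The tell: t_0 = -5 here, and (1)_k (prefactor -5) is k! itself.
Ratio: r(k) = -\frac{1}{7} * (k-5) (k+\frac{3}{2}) / [(k-\frac{1}{7}) (k+1)] - rational in k. x = -\frac{1}{7}; t_0 = -5; negate the roots.


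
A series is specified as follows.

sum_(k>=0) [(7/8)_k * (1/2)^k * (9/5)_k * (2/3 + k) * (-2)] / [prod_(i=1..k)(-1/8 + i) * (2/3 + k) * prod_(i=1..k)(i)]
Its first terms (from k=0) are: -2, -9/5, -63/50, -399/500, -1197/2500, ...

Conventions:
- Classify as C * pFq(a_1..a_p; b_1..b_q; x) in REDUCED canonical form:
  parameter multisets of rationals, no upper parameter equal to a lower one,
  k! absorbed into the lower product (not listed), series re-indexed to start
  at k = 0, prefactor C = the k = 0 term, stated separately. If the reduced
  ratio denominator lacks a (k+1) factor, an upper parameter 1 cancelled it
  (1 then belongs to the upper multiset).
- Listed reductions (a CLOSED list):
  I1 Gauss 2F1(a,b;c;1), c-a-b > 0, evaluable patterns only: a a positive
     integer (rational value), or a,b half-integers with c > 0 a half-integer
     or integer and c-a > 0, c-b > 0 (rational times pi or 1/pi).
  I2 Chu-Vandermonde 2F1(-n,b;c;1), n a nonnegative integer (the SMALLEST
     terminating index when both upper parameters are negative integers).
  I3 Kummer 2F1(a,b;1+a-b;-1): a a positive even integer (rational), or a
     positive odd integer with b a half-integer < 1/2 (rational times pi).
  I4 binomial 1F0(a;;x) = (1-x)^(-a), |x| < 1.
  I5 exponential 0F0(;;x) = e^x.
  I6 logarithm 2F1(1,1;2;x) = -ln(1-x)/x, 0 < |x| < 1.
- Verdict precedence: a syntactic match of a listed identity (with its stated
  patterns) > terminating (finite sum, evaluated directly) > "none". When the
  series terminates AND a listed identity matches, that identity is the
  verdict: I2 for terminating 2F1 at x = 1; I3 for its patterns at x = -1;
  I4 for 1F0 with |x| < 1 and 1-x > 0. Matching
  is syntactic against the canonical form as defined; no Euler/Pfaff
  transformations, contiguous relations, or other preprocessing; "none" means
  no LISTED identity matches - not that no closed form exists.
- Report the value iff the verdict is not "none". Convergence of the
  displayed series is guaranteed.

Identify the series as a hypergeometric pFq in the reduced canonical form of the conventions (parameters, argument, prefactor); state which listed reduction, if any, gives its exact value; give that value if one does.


Classification (C = -2): 1F0 with upper {9/5}, lower {-}, argument x = 1/2. Verdict: binomial (I4) applies (the 1F0 binomial series: exponent -9/5, x = 1/2). Sum: (-2) * (1/2)^(-9/5).

Structural cue: t_0 = -2 here, and striking the common factor k + 2/3 reduces the term (C = -2, x = 1/2).
Adjacent-term ratio: r(k) = (1/2) * (k+9/5) / [(k+1)] - rational in k, leading ratio (1/2); with t_0 = -2, classification follows.


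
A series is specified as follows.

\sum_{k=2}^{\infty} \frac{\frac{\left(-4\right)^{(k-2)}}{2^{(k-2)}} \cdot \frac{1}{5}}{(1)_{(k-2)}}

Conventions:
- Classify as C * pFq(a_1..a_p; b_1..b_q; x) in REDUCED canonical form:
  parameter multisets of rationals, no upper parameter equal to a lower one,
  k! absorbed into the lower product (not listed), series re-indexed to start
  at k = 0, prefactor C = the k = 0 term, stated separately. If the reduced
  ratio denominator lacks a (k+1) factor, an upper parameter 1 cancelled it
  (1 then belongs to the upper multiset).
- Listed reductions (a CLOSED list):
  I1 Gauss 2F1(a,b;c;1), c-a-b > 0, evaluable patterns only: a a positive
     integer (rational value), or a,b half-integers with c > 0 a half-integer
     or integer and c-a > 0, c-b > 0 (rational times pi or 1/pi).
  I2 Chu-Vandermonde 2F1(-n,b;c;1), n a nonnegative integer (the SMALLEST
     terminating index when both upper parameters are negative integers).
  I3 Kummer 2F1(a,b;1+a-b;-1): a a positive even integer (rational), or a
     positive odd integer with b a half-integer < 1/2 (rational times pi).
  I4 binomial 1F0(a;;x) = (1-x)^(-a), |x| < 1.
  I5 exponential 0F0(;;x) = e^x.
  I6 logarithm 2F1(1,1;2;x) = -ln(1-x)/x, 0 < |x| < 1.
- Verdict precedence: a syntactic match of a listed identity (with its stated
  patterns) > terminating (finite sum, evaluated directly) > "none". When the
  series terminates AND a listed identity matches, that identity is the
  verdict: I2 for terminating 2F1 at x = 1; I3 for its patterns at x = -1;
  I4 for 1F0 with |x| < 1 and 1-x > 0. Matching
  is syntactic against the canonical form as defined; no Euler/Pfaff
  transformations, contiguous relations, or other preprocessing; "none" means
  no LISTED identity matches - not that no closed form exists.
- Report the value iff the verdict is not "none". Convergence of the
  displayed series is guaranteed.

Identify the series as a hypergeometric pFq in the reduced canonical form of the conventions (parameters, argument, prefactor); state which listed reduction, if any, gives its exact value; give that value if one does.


Structural cue: with t_0 = \frac{1}{5}, the two k-th powers (prefactor 1/5) combine into one argument.
Adjacent-term ratio: r(k) = -2 * 1 / [(k+1)] - rational in k. x = -2; t_0 = \frac{1}{5}; negate the roots.

With C = \frac{1}{5}: the canonical form is 0F0(-; -; -2). Verdict (x = -2): the I5 exponential reduction applies (the 0F0 exponential series at x = -2). Value: \frac{1}{5} \cdot e^{-2}.


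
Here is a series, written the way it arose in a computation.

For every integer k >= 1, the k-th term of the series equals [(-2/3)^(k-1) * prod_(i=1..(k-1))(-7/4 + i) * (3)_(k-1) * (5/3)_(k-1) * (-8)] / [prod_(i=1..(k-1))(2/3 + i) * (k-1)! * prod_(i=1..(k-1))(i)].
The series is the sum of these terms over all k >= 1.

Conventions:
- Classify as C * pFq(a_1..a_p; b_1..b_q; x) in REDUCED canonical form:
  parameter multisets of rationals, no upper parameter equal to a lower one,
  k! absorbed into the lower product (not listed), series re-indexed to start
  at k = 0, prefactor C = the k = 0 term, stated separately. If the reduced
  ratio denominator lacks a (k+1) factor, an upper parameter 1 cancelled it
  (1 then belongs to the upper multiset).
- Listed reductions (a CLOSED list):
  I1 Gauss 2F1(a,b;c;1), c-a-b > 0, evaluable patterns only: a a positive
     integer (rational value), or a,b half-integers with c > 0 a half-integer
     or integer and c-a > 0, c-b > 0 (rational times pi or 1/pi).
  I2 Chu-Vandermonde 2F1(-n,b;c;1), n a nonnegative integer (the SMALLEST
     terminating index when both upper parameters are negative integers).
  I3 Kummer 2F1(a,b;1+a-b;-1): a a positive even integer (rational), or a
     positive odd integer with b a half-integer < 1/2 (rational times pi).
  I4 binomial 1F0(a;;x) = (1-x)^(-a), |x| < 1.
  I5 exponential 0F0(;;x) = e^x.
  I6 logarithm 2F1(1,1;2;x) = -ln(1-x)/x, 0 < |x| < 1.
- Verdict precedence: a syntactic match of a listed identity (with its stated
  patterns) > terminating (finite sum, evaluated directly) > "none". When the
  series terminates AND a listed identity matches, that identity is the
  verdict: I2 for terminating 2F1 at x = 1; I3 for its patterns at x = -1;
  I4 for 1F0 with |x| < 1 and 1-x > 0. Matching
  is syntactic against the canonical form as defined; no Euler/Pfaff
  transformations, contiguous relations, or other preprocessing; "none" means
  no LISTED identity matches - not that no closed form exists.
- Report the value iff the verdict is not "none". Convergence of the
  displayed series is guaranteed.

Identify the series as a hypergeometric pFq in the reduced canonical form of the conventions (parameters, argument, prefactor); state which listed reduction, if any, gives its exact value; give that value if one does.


Reduced: x = -2/3, 2F1, upper = {-3/4, 3}, lower = {1}, C = -8. Verdict: none - this 2F1 at x = -2/3 matches no listed pattern, and upper {-3/4, 3} holds no stopper.

First insight: t_0 being -8, the lower running product (prefactor -8) is a rising factorial.
Consecutive-term ratio: r(k) = (-2/3) * (k-3/4) (k+3) / [(k+1) (k+1)] - poly over poly, x = (-2/3) from leading terms; C = -8 at k = 0.


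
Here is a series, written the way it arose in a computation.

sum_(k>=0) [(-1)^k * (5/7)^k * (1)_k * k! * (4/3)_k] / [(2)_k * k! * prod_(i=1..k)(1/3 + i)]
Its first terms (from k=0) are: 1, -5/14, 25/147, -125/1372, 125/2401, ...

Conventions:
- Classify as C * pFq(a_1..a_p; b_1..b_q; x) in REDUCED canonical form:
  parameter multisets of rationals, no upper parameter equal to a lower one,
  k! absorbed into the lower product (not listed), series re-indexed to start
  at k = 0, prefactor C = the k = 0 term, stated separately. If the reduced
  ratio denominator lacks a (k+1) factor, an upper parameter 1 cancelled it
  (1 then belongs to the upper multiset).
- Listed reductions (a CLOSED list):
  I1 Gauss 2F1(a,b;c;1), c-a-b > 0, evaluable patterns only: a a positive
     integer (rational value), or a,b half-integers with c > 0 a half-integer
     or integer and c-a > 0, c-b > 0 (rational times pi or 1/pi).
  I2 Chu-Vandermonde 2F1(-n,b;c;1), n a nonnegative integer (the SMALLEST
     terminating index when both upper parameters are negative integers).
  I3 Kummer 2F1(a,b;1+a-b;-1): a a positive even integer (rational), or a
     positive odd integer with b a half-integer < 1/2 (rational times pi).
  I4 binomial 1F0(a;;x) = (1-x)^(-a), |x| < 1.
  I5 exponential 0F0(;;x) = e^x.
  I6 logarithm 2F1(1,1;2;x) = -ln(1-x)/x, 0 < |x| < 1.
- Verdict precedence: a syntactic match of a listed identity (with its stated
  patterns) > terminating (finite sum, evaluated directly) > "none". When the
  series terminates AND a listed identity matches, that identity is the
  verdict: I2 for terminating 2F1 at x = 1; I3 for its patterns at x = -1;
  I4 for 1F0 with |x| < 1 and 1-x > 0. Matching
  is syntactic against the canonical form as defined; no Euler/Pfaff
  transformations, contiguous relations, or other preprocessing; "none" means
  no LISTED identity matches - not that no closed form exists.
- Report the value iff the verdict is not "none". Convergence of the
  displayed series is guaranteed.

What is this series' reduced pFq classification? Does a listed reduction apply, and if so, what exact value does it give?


Key step: with t_0 = 1, the lower running product (C = 1) is a rising factorial.
Adjacent-term ratio: r(k) = (-5/7) * (k+1) (k+1) / [(k+2) (k+1)] ; factor over Q: parameters, x = (-5/7), and C = 1.

Prefactor 1, argument -5/7: 2F1 with upper {1, 1} over lower {2}. Verdict: this is logarithm (I6) (the logarithm: parameters (1,1;2), x = -5/7). Exact value: (7/5) * ln(12/7).
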